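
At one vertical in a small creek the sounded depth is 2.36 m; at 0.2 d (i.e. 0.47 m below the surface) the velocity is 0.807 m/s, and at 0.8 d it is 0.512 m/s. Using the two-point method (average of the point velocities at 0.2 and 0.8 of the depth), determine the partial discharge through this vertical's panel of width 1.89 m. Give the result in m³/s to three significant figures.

v̄ = (0.807 + 0.512) / 2 = 0.6595 m/s
q = v̄ × d × w = 0.6595 × 2.36 × 1.89 = 2.942 m³/s

2.94 m³/s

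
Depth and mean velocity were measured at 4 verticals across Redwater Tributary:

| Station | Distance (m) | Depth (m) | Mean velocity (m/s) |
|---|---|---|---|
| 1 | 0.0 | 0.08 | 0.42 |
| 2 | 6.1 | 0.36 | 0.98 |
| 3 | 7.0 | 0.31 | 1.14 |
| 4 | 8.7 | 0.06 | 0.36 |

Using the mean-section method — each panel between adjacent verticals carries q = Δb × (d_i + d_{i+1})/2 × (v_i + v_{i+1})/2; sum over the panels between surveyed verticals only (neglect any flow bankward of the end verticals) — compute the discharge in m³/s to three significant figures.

Panel 1-2: Δb = 6.1 m, d̄ = (0.08+0.36)/2 = 0.22, v̄ = (0.42+0.98)/2 = 0.7 → q = 6.1×0.22×0.7 = 0.9394 m³/s
Panel 2-3: Δb = 0.9 m, d̄ = (0.36+0.31)/2 = 0.335, v̄ = (0.98+1.14)/2 = 1.06 → q = 0.9×0.335×1.06 = 0.3196 m³/s
Panel 3-4: Δb = 1.7 m, d̄ = (0.31+0.06)/2 = 0.185, v̄ = (1.14+0.36)/2 = 0.75 → q = 1.7×0.185×0.75 = 0.2359 m³/s
Q = Σ q = 1.495 m³/s

1.49 m³/s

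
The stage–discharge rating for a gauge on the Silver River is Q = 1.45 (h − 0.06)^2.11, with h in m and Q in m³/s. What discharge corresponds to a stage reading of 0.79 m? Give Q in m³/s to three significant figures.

Q = 1.45 × (0.79 − 0.06)^2.11 = 1.45 × 0.73^2.11 = 0.7464 m³/s

0.746 m³/s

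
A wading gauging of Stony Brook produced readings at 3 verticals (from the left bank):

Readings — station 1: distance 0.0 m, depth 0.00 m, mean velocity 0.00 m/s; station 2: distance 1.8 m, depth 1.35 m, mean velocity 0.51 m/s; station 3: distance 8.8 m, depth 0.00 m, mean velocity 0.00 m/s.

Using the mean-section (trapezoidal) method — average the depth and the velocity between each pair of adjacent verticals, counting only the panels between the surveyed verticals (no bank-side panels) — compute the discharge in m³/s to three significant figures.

Panel 1-2: Δb = 1.8 m, d̄ = (0.00+1.35)/2 = 0.675, v̄ = (0.00+0.51)/2 = 0.255 → q = 1.8×0.675×0.255 = 0.3098 m³/s
Panel 2-3: Δb = 7 m, d̄ = (1.35+0.00)/2 = 0.675, v̄ = (0.51+0.00)/2 = 0.255 → q = 7×0.675×0.255 = 1.205 m³/s
Q = Σ q = 1.515 m³/s

1.51 m³/s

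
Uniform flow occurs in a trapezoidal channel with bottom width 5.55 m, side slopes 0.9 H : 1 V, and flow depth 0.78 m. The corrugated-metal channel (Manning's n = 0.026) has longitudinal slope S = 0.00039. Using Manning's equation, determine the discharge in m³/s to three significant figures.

A = (b + z·y)·y = (5.55 + 0.9×0.78)×0.78 = 4.877 m²
P = b + 2y√(1+z²) = 5.55 + 2×0.78×√(1+0.9²) = 7.649 m
R = A/P = 4.877/7.649 = 0.6376 m
Q = (1/n)·A·R^(2/3)·S^(1/2) = (1/0.026) × 4.877 × 0.6376^(2/3) × 0.00039^(1/2) = 2.744 m³/s

2.74 m³/s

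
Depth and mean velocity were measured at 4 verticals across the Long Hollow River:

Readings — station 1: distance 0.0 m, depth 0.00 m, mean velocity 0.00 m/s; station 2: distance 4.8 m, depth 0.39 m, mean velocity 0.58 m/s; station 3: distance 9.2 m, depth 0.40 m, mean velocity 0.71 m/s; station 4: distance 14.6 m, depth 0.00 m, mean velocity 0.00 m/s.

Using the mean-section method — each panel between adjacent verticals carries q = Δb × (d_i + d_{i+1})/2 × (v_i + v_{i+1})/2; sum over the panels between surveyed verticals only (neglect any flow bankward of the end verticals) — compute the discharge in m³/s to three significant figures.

1.78 m³/s

Panel 1-2: Δb = 4.8 m, d̄ = (0.00+0.39)/2 = 0.195, v̄ = (0.00+0.58)/2 = 0.29 → q = 4.8×0.195×0.29 = 0.2714 m³/s
Panel 2-3: Δb = 4.4 m, d̄ = (0.39+0.40)/2 = 0.395, v̄ = (0.58+0.71)/2 = 0.645 → q = 4.4×0.395×0.645 = 1.121 m³/s
Panel 3-4: Δb = 5.4 m, d̄ = (0.40+0.00)/2 = 0.2, v̄ = (0.71+0.00)/2 = 0.355 → q = 5.4×0.2×0.355 = 0.3834 m³/s
Q = Σ q = 1.776 m³/s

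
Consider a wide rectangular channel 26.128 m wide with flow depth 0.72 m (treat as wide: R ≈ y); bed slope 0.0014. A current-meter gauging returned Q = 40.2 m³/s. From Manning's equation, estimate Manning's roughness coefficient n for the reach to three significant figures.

0.0141

A = b·y = 26.128 × 0.72 = 18.81 m²
Wide channel: R ≈ y = 0.72 m
n = (1/Q)·A·R^(2/3)·S^(1/2) = (1/40.2) × 18.81 × 0.8033 × 0.03742 = 0.01407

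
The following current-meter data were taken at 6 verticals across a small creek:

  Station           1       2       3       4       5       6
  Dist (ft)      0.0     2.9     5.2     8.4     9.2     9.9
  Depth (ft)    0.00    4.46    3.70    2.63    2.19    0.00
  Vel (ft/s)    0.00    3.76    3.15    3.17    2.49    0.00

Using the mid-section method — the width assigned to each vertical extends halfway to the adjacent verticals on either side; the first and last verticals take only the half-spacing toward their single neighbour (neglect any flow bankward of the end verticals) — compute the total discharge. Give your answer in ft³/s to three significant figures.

96.4 ft³/s

w_2 = (5.2 − 0.0)/2 = 2.6 ft; q_2 = 3.76 × 4.46 × 2.6 = 43.60 ft³/s
w_3 = (8.4 − 2.9)/2 = 2.75 ft; q_3 = 3.15 × 3.70 × 2.75 = 32.05 ft³/s
w_4 = (9.2 − 5.2)/2 = 2 ft; q_4 = 3.17 × 2.63 × 2 = 16.67 ft³/s
w_5 = (9.9 − 8.4)/2 = 0.75 ft; q_5 = 2.49 × 2.19 × 0.75 = 4.090 ft³/s
Stations 1, 6 contribute zero (depth or velocity is 0).
Q = Σ qᵢ = 96.42 ft³/s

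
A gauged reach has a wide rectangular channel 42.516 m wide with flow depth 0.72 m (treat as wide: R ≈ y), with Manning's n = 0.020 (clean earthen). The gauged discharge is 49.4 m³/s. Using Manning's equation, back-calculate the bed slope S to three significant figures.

A = b·y = 42.516 × 0.72 = 30.61 m²
Wide channel: R ≈ y = 0.72 m
S = (Q·n / (1·A·R^(2/3)))² = (49.4×0.020 / (1×30.61×0.8033))² = 0.001614

0.00161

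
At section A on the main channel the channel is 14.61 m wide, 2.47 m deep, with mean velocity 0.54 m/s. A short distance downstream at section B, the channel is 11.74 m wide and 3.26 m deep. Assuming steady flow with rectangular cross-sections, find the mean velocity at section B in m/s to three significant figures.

0.509 m/s

Q = A₁V₁ = (14.61×2.47) × 0.54 = 19.49 m³/s
A₂ = 11.74 × 3.26 = 38.27 m²
V₂ = Q/A₂ = 19.49/38.27 = 0.5092 m/s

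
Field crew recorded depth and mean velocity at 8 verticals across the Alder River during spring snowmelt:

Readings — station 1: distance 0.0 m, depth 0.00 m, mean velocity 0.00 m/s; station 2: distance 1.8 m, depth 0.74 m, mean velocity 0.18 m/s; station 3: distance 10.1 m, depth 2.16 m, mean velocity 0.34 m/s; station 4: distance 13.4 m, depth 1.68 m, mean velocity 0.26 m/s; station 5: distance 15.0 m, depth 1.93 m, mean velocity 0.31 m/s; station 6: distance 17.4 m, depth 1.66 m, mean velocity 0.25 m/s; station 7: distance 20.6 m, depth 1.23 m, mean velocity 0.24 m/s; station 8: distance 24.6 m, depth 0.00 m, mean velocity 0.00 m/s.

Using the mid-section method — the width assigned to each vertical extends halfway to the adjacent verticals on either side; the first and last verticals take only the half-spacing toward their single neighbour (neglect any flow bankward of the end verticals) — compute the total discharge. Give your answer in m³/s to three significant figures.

w_2 = (10.1 − 0.0)/2 = 5.05 m; q_2 = 0.18 × 0.74 × 5.05 = 0.6727 m³/s
w_3 = (13.4 − 1.8)/2 = 5.8 m; q_3 = 0.34 × 2.16 × 5.8 = 4.260 m³/s
w_4 = (15.0 − 10.1)/2 = 2.45 m; q_4 = 0.26 × 1.68 × 2.45 = 1.070 m³/s
w_5 = (17.4 − 13.4)/2 = 2 m; q_5 = 0.31 × 1.93 × 2 = 1.197 m³/s
w_6 = (20.6 − 15.0)/2 = 2.8 m; q_6 = 0.25 × 1.66 × 2.8 = 1.162 m³/s
w_7 = (24.6 − 17.4)/2 = 3.6 m; q_7 = 0.24 × 1.23 × 3.6 = 1.063 m³/s
Stations 1, 8 contribute zero (depth or velocity is 0).
Q = Σ qᵢ = 9.424 m³/s

9.42 m³/s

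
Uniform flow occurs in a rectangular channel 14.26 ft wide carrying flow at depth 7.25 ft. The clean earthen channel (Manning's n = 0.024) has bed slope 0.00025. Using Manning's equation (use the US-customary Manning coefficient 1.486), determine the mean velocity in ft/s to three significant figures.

2.30 ft/s

A = b·y = 14.26 × 7.25 = 103.4 ft²
P = b + 2y = 14.26 + 2×7.25 = 28.76 ft
R = A/P = 103.4/28.76 = 3.595 ft
Q = (1.486/n)·A·R^(2/3)·S^(1/2) = (1.486/0.024) × 103.4 × 3.595^(2/3) × 0.00025^(1/2) = 237.5 ft³/s
V = Q/A = 237.5/103.4 = 2.297 ft/s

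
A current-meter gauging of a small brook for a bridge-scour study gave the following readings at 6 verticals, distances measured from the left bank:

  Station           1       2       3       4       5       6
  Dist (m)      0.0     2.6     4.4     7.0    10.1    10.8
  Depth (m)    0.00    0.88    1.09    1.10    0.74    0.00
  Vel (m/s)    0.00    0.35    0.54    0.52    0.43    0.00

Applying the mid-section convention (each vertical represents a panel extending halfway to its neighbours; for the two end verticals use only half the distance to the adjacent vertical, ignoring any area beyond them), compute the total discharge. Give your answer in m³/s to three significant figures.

4.21 m³/s

w_2 = (4.4 − 0.0)/2 = 2.2 m; q_2 = 0.35 × 0.88 × 2.2 = 0.6776 m³/s
w_3 = (7.0 − 2.6)/2 = 2.2 m; q_3 = 0.54 × 1.09 × 2.2 = 1.295 m³/s
w_4 = (10.1 − 4.4)/2 = 2.85 m; q_4 = 0.52 × 1.10 × 2.85 = 1.630 m³/s
w_5 = (10.8 − 7.0)/2 = 1.9 m; q_5 = 0.43 × 0.74 × 1.9 = 0.6046 m³/s
Stations 1, 6 contribute zero (depth or velocity is 0).
Q = Σ qᵢ = 4.207 m³/s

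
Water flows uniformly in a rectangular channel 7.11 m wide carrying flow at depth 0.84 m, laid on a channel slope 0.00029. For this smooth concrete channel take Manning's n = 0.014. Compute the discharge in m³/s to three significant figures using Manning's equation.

A = b·y = 7.11 × 0.84 = 5.972 m²
P = b + 2y = 7.11 + 2×0.84 = 8.790 m
R = A/P = 5.972/8.790 = 0.6795 m
Q = (1/n)·A·R^(2/3)·S^(1/2) = (1/0.014) × 5.972 × 0.6795^(2/3) × 0.00029^(1/2) = 5.615 m³/s

5.61 m³/s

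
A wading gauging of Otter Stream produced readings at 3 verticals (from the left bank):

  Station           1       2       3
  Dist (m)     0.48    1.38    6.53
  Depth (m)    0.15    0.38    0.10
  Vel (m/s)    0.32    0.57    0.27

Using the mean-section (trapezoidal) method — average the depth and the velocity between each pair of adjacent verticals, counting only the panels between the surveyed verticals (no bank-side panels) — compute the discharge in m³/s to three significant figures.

0.625 m³/s

Panel 1-2: Δb = 0.9 m, d̄ = (0.15+0.38)/2 = 0.265, v̄ = (0.32+0.57)/2 = 0.445 → q = 0.9×0.265×0.445 = 0.1061 m³/s
Panel 2-3: Δb = 5.15 m, d̄ = (0.38+0.10)/2 = 0.24, v̄ = (0.57+0.27)/2 = 0.42 → q = 5.15×0.24×0.42 = 0.5191 m³/s
Q = Σ q = 0.6253 m³/s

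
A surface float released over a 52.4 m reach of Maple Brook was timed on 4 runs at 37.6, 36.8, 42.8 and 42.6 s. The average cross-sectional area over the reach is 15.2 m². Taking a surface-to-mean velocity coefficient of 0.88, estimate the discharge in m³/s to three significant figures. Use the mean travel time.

17.5 m³/s

t̄ = (37.6 + 36.8 + 42.8 + 42.6) / 4 = 39.95 s
v_surface = L / t̄ = 52.4 / 39.95 = 1.312 m/s
v_mean = 0.88 × 1.312 = 1.154 m/s
Q = A × v_mean = 15.2 × 1.154 = 17.54 m³/s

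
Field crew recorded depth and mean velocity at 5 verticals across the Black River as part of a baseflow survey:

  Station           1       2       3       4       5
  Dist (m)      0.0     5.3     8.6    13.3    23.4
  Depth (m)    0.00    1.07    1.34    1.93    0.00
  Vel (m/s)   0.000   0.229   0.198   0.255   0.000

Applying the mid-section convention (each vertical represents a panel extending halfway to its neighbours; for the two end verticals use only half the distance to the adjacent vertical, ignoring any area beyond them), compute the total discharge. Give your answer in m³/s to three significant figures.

5.76 m³/s

w_2 = (8.6 − 0.0)/2 = 4.3 m; q_2 = 0.229 × 1.07 × 4.3 = 1.054 m³/s
w_3 = (13.3 − 5.3)/2 = 4 m; q_3 = 0.198 × 1.34 × 4 = 1.061 m³/s
w_4 = (23.4 − 8.6)/2 = 7.4 m; q_4 = 0.255 × 1.93 × 7.4 = 3.642 m³/s
Stations 1, 5 contribute zero (depth or velocity is 0).
Q = Σ qᵢ = 5.757 m³/s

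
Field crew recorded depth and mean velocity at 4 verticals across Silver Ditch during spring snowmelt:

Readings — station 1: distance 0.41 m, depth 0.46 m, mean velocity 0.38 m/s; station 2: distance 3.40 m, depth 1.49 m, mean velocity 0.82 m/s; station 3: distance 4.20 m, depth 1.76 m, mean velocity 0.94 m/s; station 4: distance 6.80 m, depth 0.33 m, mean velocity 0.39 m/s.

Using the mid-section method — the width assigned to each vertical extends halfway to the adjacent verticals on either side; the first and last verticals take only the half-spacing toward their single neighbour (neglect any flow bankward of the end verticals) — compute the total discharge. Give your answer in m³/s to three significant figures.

5.56 m³/s

w_1 = (3.40 − 0.41)/2 = 1.495 m; q_1 = 0.38 × 0.46 × 1.495 = 0.2613 m³/s
w_2 = (4.20 − 0.41)/2 = 1.895 m; q_2 = 0.82 × 1.49 × 1.895 = 2.315 m³/s
w_3 = (6.80 − 3.40)/2 = 1.7 m; q_3 = 0.94 × 1.76 × 1.7 = 2.812 m³/s
w_4 = (6.80 − 4.20)/2 = 1.3 m; q_4 = 0.39 × 0.33 × 1.3 = 0.1673 m³/s
Q = Σ qᵢ = 5.556 m³/s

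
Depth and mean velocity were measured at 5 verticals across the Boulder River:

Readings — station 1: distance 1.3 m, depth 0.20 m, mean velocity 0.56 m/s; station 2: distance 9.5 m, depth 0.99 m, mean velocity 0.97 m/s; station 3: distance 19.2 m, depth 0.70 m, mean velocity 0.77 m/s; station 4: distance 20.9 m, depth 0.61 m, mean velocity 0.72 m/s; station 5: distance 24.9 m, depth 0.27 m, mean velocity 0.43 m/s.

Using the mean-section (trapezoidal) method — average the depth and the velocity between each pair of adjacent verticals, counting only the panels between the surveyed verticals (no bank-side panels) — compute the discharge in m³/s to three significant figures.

12.7 m³/s

Panel 1-2: Δb = 8.2 m, d̄ = (0.20+0.99)/2 = 0.595, v̄ = (0.56+0.97)/2 = 0.765 → q = 8.2×0.595×0.765 = 3.732 m³/s
Panel 2-3: Δb = 9.7 m, d̄ = (0.99+0.70)/2 = 0.845, v̄ = (0.97+0.77)/2 = 0.87 → q = 9.7×0.845×0.87 = 7.131 m³/s
Panel 3-4: Δb = 1.7 m, d̄ = (0.70+0.61)/2 = 0.655, v̄ = (0.77+0.72)/2 = 0.745 → q = 1.7×0.655×0.745 = 0.8296 m³/s
Panel 4-5: Δb = 4 m, d̄ = (0.61+0.27)/2 = 0.44, v̄ = (0.72+0.43)/2 = 0.575 → q = 4×0.44×0.575 = 1.012 m³/s
Q = Σ q = 12.70 m³/s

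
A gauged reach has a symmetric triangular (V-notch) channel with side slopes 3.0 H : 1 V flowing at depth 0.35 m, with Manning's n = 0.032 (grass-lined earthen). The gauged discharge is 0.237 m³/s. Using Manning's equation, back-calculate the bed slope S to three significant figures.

0.00467

A = z·y² = 3.0×0.35² = 0.3675 m²
P = 2y√(1+z²) = 2×0.35×√(1+3.0²) = 2.214 m
R = A/P = 0.3675/2.214 = 0.1660 m
S = (Q·n / (1·A·R^(2/3)))² = (0.237×0.032 / (1×0.3675×0.3021))² = 0.004667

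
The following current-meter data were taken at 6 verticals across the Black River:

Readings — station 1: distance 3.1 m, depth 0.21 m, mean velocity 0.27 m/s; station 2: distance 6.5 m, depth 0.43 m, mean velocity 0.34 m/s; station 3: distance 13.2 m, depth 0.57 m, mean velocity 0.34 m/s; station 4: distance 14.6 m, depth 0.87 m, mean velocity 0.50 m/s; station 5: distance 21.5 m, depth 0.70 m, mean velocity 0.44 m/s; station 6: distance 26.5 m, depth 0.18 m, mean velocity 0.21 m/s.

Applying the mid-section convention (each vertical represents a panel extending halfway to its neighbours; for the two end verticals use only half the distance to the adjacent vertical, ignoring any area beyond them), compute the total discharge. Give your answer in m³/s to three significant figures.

w_1 = (6.5 − 3.1)/2 = 1.7 m; q_1 = 0.27 × 0.21 × 1.7 = 0.09639 m³/s
w_2 = (13.2 − 3.1)/2 = 5.05 m; q_2 = 0.34 × 0.43 × 5.05 = 0.7383 m³/s
w_3 = (14.6 − 6.5)/2 = 4.05 m; q_3 = 0.34 × 0.57 × 4.05 = 0.7849 m³/s
w_4 = (21.5 − 13.2)/2 = 4.15 m; q_4 = 0.50 × 0.87 × 4.15 = 1.805 m³/s
w_5 = (26.5 − 14.6)/2 = 5.95 m; q_5 = 0.44 × 0.70 × 5.95 = 1.833 m³/s
w_6 = (26.5 − 21.5)/2 = 2.5 m; q_6 = 0.21 × 0.18 × 2.5 = 0.09450 m³/s
Q = Σ qᵢ = 5.352 m³/s

5.35 m³/s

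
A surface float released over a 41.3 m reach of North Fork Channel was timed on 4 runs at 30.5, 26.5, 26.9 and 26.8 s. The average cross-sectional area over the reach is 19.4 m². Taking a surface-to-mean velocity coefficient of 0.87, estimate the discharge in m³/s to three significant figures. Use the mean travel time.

t̄ = (30.5 + 26.5 + 26.9 + 26.8) / 4 = 27.675 s
v_surface = L / t̄ = 41.3 / 27.675 = 1.492 m/s
v_mean = 0.87 × 1.492 = 1.298 m/s
Q = A × v_mean = 19.4 × 1.298 = 25.19 m³/s

25.2 m³/s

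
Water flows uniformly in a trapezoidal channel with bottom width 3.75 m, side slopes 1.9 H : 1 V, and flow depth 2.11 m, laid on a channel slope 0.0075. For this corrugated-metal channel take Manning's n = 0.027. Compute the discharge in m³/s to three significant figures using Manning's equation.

A = (b + z·y)·y = (3.75 + 1.9×2.11)×2.11 = 16.37 m²
P = b + 2y√(1+z²) = 3.75 + 2×2.11×√(1+1.9²) = 12.81 m
R = A/P = 16.37/12.81 = 1.278 m
Q = (1/n)·A·R^(2/3)·S^(1/2) = (1/0.027) × 16.37 × 1.278^(2/3) × 0.0075^(1/2) = 61.84 m³/s

61.8 m³/s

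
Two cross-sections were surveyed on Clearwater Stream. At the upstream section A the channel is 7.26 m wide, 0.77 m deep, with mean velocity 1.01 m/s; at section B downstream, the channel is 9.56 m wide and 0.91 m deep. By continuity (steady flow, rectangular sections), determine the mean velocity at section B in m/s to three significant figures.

0.649 m/s

Q = A₁V₁ = (7.26×0.77) × 1.01 = 5.646 m³/s
A₂ = 9.56 × 0.91 = 8.700 m²
V₂ = Q/A₂ = 5.646/8.700 = 0.6490 m/s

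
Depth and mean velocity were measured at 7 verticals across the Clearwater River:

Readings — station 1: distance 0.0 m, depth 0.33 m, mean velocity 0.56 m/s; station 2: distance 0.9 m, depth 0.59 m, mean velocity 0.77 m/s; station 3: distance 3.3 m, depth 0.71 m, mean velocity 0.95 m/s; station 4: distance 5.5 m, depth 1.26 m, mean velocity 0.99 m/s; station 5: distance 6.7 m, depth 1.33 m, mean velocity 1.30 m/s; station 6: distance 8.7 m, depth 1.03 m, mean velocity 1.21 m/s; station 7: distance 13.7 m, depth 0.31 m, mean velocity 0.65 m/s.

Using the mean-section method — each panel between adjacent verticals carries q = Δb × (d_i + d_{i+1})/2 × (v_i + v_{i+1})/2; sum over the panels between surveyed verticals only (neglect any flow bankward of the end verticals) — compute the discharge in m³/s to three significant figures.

Panel 1-2: Δb = 0.9 m, d̄ = (0.33+0.59)/2 = 0.46, v̄ = (0.56+0.77)/2 = 0.665 → q = 0.9×0.46×0.665 = 0.2753 m³/s
Panel 2-3: Δb = 2.4 m, d̄ = (0.59+0.71)/2 = 0.65, v̄ = (0.77+0.95)/2 = 0.86 → q = 2.4×0.65×0.86 = 1.342 m³/s
Panel 3-4: Δb = 2.2 m, d̄ = (0.71+1.26)/2 = 0.985, v̄ = (0.95+0.99)/2 = 0.97 → q = 2.2×0.985×0.97 = 2.102 m³/s
Panel 4-5: Δb = 1.2 m, d̄ = (1.26+1.33)/2 = 1.295, v̄ = (0.99+1.30)/2 = 1.145 → q = 1.2×1.295×1.145 = 1.779 m³/s
Panel 5-6: Δb = 2 m, d̄ = (1.33+1.03)/2 = 1.18, v̄ = (1.30+1.21)/2 = 1.255 → q = 2×1.18×1.255 = 2.962 m³/s
Panel 6-7: Δb = 5 m, d̄ = (1.03+0.31)/2 = 0.67, v̄ = (1.21+0.65)/2 = 0.93 → q = 5×0.67×0.93 = 3.116 m³/s
Q = Σ q = 11.58 m³/s

11.6 m³/s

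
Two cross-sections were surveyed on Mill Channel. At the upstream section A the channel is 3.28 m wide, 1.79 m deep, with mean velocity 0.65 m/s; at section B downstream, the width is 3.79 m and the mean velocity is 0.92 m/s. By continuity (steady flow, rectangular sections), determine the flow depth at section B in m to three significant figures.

1.09 m

Q = A₁V₁ = (3.28×1.79) × 0.65 = 3.816 m³/s
d₂ = Q/(b₂ V₂) = 3.816/(3.79×0.92) = 1.094 m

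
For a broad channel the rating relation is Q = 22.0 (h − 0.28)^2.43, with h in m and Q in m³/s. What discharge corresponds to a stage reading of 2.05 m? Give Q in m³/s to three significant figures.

88.1 m³/s

Q = 22.0 × (2.05 − 0.28)^2.43 = 22.0 × 1.77^2.43 = 88.10 m³/s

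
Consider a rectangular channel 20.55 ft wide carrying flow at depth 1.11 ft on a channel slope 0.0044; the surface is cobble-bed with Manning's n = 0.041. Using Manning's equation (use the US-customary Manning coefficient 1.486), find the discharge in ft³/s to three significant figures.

54.9 ft³/s

A = b·y = 20.55 × 1.11 = 22.81 ft²
P = b + 2y = 20.55 + 2×1.11 = 22.77 ft
R = A/P = 22.81/22.77 = 1.002 ft
Q = (1.486/n)·A·R^(2/3)·S^(1/2) = (1.486/0.041) × 22.81 × 1.002^(2/3) × 0.0044^(1/2) = 54.90 ft³/s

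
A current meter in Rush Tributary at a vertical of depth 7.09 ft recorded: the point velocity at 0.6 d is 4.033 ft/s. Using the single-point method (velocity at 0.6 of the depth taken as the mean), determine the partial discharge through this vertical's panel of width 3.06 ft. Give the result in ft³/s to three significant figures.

87.5 ft³/s

v̄ = v₀.₆ = 4.033 ft/s
q = v̄ × d × w = 4.033 × 7.09 × 3.06 = 87.50 ft³/s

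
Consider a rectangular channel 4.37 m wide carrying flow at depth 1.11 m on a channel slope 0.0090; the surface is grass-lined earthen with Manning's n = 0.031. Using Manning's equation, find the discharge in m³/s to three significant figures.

12.1 m³/s

A = b·y = 4.37 × 1.11 = 4.851 m²
P = b + 2y = 4.37 + 2×1.11 = 6.590 m
R = A/P = 4.851/6.590 = 0.7361 m
Q = (1/n)·A·R^(2/3)·S^(1/2) = (1/0.031) × 4.851 × 0.7361^(2/3) × 0.0090^(1/2) = 12.10 m³/s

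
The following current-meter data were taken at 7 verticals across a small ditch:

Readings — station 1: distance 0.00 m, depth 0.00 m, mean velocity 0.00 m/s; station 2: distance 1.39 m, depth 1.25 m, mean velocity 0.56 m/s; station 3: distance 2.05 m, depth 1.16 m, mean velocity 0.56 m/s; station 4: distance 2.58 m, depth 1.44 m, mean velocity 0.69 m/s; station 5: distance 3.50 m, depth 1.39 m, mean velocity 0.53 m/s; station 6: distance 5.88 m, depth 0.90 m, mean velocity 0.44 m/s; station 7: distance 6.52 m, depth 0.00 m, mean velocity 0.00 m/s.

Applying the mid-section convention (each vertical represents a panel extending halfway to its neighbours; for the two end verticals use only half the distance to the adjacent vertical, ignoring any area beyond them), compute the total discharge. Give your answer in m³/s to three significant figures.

3.64 m³/s

w_2 = (2.05 − 0.00)/2 = 1.025 m; q_2 = 0.56 × 1.25 × 1.025 = 0.7175 m³/s
w_3 = (2.58 − 1.39)/2 = 0.595 m; q_3 = 0.56 × 1.16 × 0.595 = 0.3865 m³/s
w_4 = (3.50 − 2.05)/2 = 0.725 m; q_4 = 0.69 × 1.44 × 0.725 = 0.7204 m³/s
w_5 = (5.88 − 2.58)/2 = 1.65 m; q_5 = 0.53 × 1.39 × 1.65 = 1.216 m³/s
w_6 = (6.52 − 3.50)/2 = 1.51 m; q_6 = 0.44 × 0.90 × 1.51 = 0.5980 m³/s
Stations 1, 7 contribute zero (depth or velocity is 0).
Q = Σ qᵢ = 3.638 m³/s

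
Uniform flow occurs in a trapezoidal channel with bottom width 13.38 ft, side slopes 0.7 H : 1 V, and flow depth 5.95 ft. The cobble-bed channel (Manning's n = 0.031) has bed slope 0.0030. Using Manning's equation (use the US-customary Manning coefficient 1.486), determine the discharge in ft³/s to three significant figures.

660 ft³/s

A = (b + z·y)·y = (13.38 + 0.7×5.95)×5.95 = 104.4 ft²
P = b + 2y√(1+z²) = 13.38 + 2×5.95×√(1+0.7²) = 27.91 ft
R = A/P = 104.4/27.91 = 3.741 ft
Q = (1.486/n)·A·R^(2/3)·S^(1/2) = (1.486/0.031) × 104.4 × 3.741^(2/3) × 0.0030^(1/2) = 660.5 ft³/s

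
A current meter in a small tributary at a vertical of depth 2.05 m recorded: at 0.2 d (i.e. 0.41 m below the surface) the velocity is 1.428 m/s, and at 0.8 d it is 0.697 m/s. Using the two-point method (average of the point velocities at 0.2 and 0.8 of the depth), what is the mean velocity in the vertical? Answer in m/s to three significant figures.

v̄ = (1.428 + 0.697) / 2 = 1.063 m/s

1.06 m/s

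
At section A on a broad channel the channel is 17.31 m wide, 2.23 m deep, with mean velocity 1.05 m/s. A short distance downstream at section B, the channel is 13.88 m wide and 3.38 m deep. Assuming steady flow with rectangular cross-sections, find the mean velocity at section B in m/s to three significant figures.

Q = A₁V₁ = (17.31×2.23) × 1.05 = 40.53 m³/s
A₂ = 13.88 × 3.38 = 46.91 m²
V₂ = Q/A₂ = 40.53/46.91 = 0.8639 m/s

0.864 m/s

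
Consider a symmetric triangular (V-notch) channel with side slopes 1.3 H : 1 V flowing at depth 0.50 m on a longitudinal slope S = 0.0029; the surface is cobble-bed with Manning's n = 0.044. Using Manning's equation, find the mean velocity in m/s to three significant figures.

0.416 m/s

A = z·y² = 1.3×0.50² = 0.3250 m²
P = 2y√(1+z²) = 2×0.50×√(1+1.3²) = 1.640 m
R = A/P = 0.3250/1.640 = 0.1982 m
Q = (1/n)·A·R^(2/3)·S^(1/2) = (1/0.044) × 0.3250 × 0.1982^(2/3) × 0.0029^(1/2) = 0.1352 m³/s
V = Q/A = 0.1352/0.3250 = 0.4160 m/s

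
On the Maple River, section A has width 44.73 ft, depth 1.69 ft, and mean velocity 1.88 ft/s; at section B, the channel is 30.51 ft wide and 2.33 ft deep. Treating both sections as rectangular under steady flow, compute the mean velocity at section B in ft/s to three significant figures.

2.00 ft/s

Q = A₁V₁ = (44.73×1.69) × 1.88 = 142.1 ft³/s
A₂ = 30.51 × 2.33 = 71.09 ft²
V₂ = Q/A₂ = 142.1/71.09 = 1.999 ft/s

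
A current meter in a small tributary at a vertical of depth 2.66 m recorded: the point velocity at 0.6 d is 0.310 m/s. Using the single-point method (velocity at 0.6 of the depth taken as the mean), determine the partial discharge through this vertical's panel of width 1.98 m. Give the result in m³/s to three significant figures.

1.63 m³/s

v̄ = v₀.₆ = 0.310 m/s
q = v̄ × d × w = 0.3100 × 2.66 × 1.98 = 1.633 m³/s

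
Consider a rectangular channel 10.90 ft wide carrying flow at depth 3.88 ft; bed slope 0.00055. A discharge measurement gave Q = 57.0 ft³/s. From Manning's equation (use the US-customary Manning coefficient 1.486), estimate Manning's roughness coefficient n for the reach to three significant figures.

0.0446

A = b·y = 10.90 × 3.88 = 42.29 ft²
P = b + 2y = 10.90 + 2×3.88 = 18.66 ft
R = A/P = 42.29/18.66 = 2.266 ft
n = (1.486/Q)·A·R^(2/3)·S^(1/2) = (1.486/57.0) × 42.29 × 1.725 × 0.02345 = 0.04462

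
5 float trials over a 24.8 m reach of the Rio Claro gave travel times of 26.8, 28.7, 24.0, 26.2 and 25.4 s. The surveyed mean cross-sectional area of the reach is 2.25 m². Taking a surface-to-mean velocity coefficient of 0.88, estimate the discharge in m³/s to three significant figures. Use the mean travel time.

1.87 m³/s

t̄ = (26.8 + 28.7 + 24.0 + 26.2 + 25.4) / 5 = 26.22 s
v_surface = L / t̄ = 24.8 / 26.22 = 0.9458 m/s
v_mean = 0.88 × 0.9458 = 0.8323 m/s
Q = A × v_mean = 2.25 × 0.8323 = 1.873 m³/s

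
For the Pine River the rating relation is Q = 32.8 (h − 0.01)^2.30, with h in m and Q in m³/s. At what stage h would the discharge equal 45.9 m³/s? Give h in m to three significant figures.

1.17 m

h − h₀ = (Q/C)^(1/b) = (45.9/32.8)^(1/2.30) = 1.157 m
h = 0.01 + 1.157 = 1.167 m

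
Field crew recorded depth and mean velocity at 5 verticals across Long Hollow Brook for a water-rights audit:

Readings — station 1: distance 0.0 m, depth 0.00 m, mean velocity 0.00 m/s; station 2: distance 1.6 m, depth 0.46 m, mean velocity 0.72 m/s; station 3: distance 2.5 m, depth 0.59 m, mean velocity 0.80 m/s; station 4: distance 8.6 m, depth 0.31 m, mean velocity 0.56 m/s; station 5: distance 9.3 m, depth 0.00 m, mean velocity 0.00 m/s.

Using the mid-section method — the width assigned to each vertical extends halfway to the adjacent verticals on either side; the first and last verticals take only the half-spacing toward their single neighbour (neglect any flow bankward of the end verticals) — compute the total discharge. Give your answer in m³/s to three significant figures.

w_2 = (2.5 − 0.0)/2 = 1.25 m; q_2 = 0.72 × 0.46 × 1.25 = 0.4140 m³/s
w_3 = (8.6 − 1.6)/2 = 3.5 m; q_3 = 0.80 × 0.59 × 3.5 = 1.652 m³/s
w_4 = (9.3 − 2.5)/2 = 3.4 m; q_4 = 0.56 × 0.31 × 3.4 = 0.5902 m³/s
Stations 1, 5 contribute zero (depth or velocity is 0).
Q = Σ qᵢ = 2.656 m³/s

2.66 m³/s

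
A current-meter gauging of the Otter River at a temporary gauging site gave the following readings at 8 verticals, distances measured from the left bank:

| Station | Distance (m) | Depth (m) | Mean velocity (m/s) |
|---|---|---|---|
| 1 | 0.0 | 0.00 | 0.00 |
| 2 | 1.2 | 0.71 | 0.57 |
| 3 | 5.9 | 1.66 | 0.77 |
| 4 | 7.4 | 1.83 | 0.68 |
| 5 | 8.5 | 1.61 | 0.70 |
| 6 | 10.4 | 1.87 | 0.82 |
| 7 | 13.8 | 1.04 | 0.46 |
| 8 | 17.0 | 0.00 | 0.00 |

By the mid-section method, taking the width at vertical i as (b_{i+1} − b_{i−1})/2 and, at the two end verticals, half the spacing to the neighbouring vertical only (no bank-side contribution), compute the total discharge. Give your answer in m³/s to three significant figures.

w_2 = (5.9 − 0.0)/2 = 2.95 m; q_2 = 0.57 × 0.71 × 2.95 = 1.194 m³/s
w_3 = (7.4 − 1.2)/2 = 3.1 m; q_3 = 0.77 × 1.66 × 3.1 = 3.962 m³/s
w_4 = (8.5 − 5.9)/2 = 1.3 m; q_4 = 0.68 × 1.83 × 1.3 = 1.618 m³/s
w_5 = (10.4 − 7.4)/2 = 1.5 m; q_5 = 0.70 × 1.61 × 1.5 = 1.691 m³/s
w_6 = (13.8 − 8.5)/2 = 2.65 m; q_6 = 0.82 × 1.87 × 2.65 = 4.064 m³/s
w_7 = (17.0 − 10.4)/2 = 3.3 m; q_7 = 0.46 × 1.04 × 3.3 = 1.579 m³/s
Stations 1, 8 contribute zero (depth or velocity is 0).
Q = Σ qᵢ = 14.11 m³/s

14.1 m³/s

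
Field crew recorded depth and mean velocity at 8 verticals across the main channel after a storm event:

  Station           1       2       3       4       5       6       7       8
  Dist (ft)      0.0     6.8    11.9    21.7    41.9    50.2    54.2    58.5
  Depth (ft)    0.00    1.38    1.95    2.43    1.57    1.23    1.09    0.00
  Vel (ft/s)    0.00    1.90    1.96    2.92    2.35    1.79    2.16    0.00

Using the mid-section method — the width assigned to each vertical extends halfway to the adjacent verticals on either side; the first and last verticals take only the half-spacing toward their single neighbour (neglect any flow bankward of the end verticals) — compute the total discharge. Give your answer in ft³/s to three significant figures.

w_2 = (11.9 − 0.0)/2 = 5.95 ft; q_2 = 1.90 × 1.38 × 5.95 = 15.60 ft³/s
w_3 = (21.7 − 6.8)/2 = 7.45 ft; q_3 = 1.96 × 1.95 × 7.45 = 28.47 ft³/s
w_4 = (41.9 − 11.9)/2 = 15 ft; q_4 = 2.92 × 2.43 × 15 = 106.4 ft³/s
w_5 = (50.2 − 21.7)/2 = 14.25 ft; q_5 = 2.35 × 1.57 × 14.25 = 52.58 ft³/s
w_6 = (54.2 − 41.9)/2 = 6.15 ft; q_6 = 1.79 × 1.23 × 6.15 = 13.54 ft³/s
w_7 = (58.5 − 50.2)/2 = 4.15 ft; q_7 = 2.16 × 1.09 × 4.15 = 9.771 ft³/s
Stations 1, 8 contribute zero (depth or velocity is 0).
Q = Σ qᵢ = 226.4 ft³/s

226 ft³/s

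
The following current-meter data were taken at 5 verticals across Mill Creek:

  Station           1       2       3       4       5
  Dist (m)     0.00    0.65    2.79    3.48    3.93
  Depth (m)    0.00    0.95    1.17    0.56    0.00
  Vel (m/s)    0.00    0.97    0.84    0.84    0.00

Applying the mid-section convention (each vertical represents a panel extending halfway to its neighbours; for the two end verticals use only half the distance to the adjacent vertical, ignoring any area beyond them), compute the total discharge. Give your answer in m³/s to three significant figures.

w_2 = (2.79 − 0.00)/2 = 1.395 m; q_2 = 0.97 × 0.95 × 1.395 = 1.285 m³/s
w_3 = (3.48 − 0.65)/2 = 1.415 m; q_3 = 0.84 × 1.17 × 1.415 = 1.391 m³/s
w_4 = (3.93 − 2.79)/2 = 0.57 m; q_4 = 0.84 × 0.56 × 0.57 = 0.2681 m³/s
Stations 1, 5 contribute zero (depth or velocity is 0).
Q = Σ qᵢ = 2.944 m³/s

2.94 m³/s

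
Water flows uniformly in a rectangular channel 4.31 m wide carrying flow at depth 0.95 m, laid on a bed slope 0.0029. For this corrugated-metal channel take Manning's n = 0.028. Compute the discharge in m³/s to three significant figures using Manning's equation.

5.97 m³/s

A = b·y = 4.31 × 0.95 = 4.095 m²
P = b + 2y = 4.31 + 2×0.95 = 6.210 m
R = A/P = 4.095/6.210 = 0.6593 m
Q = (1/n)·A·R^(2/3)·S^(1/2) = (1/0.028) × 4.095 × 0.6593^(2/3) × 0.0029^(1/2) = 5.966 m³/s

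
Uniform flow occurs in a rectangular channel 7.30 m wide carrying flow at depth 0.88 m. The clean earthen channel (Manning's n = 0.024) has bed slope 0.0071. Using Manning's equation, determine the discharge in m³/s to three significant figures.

A = b·y = 7.30 × 0.88 = 6.424 m²
P = b + 2y = 7.30 + 2×0.88 = 9.060 m
R = A/P = 6.424/9.060 = 0.7091 m
Q = (1/n)·A·R^(2/3)·S^(1/2) = (1/0.024) × 6.424 × 0.7091^(2/3) × 0.0071^(1/2) = 17.93 m³/s

17.9 m³/s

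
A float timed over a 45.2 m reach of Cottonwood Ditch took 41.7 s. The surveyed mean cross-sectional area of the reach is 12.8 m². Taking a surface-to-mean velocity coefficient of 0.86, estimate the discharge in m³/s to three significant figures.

11.9 m³/s

v_surface = L / t̄ = 45.2 / 41.7 = 1.084 m/s
v_mean = 0.86 × 1.084 = 0.9322 m/s
Q = A × v_mean = 12.8 × 0.9322 = 11.93 m³/s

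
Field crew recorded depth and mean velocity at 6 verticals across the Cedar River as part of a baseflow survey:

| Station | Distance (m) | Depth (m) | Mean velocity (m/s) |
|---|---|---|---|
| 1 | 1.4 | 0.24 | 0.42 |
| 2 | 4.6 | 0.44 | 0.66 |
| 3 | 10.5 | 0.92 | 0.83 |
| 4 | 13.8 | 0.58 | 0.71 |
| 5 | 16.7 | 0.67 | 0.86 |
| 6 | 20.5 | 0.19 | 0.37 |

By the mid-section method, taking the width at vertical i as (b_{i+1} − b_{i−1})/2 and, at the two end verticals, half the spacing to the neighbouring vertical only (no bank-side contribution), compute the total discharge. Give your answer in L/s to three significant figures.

8340 L/s

w_1 = (4.6 − 1.4)/2 = 1.6 m; q_1 = 0.42 × 0.24 × 1.6 = 0.1613 m³/s
w_2 = (10.5 − 1.4)/2 = 4.55 m; q_2 = 0.66 × 0.44 × 4.55 = 1.321 m³/s
w_3 = (13.8 − 4.6)/2 = 4.6 m; q_3 = 0.83 × 0.92 × 4.6 = 3.513 m³/s
w_4 = (16.7 − 10.5)/2 = 3.1 m; q_4 = 0.71 × 0.58 × 3.1 = 1.277 m³/s
w_5 = (20.5 − 13.8)/2 = 3.35 m; q_5 = 0.86 × 0.67 × 3.35 = 1.930 m³/s
w_6 = (20.5 − 16.7)/2 = 1.9 m; q_6 = 0.37 × 0.19 × 1.9 = 0.1336 m³/s
Q = Σ qᵢ = 8.336 m³/s
= 8.336 × 1000 = 8336 L/s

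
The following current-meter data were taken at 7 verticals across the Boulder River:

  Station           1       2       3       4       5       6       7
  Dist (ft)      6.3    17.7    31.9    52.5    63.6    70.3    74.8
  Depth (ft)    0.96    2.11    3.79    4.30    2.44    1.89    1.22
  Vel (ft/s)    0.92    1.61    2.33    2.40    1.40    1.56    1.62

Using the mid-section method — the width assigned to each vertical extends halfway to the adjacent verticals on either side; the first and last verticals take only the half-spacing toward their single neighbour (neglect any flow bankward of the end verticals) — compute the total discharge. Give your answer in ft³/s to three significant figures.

417 ft³/s

w_1 = (17.7 − 6.3)/2 = 5.7 ft; q_1 = 0.92 × 0.96 × 5.7 = 5.034 ft³/s
w_2 = (31.9 − 6.3)/2 = 12.8 ft; q_2 = 1.61 × 2.11 × 12.8 = 43.48 ft³/s
w_3 = (52.5 − 17.7)/2 = 17.4 ft; q_3 = 2.33 × 3.79 × 17.4 = 153.7 ft³/s
w_4 = (63.6 − 31.9)/2 = 15.85 ft; q_4 = 2.40 × 4.30 × 15.85 = 163.6 ft³/s
w_5 = (70.3 − 52.5)/2 = 8.9 ft; q_5 = 1.40 × 2.44 × 8.9 = 30.40 ft³/s
w_6 = (74.8 − 63.6)/2 = 5.6 ft; q_6 = 1.56 × 1.89 × 5.6 = 16.51 ft³/s
w_7 = (74.8 − 70.3)/2 = 2.25 ft; q_7 = 1.62 × 1.22 × 2.25 = 4.447 ft³/s
Q = Σ qᵢ = 417.1 ft³/s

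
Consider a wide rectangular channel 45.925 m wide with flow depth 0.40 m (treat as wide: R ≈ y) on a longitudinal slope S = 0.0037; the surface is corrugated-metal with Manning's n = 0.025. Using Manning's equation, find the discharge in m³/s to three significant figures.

24.3 m³/s

A = b·y = 45.925 × 0.40 = 18.37 m²
Wide channel: R ≈ y = 0.40 m
Q = (1/n)·A·R^(2/3)·S^(1/2) = (1/0.025) × 18.37 × 0.4000^(2/3) × 0.0037^(1/2) = 24.26 m³/s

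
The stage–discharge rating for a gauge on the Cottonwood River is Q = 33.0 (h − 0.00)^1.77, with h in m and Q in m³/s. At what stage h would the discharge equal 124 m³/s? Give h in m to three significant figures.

2.11 m

h − h₀ = (Q/C)^(1/b) = (124/33.0)^(1/1.77) = 2.113 m
h = 0.00 + 2.113 = 2.113 m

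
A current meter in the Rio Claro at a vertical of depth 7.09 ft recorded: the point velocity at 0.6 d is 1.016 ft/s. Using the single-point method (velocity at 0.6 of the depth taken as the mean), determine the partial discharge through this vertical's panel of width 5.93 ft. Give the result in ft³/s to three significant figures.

42.7 ft³/s

v̄ = v₀.₆ = 1.016 ft/s
q = v̄ × d × w = 1.016 × 7.09 × 5.93 = 42.72 ft³/s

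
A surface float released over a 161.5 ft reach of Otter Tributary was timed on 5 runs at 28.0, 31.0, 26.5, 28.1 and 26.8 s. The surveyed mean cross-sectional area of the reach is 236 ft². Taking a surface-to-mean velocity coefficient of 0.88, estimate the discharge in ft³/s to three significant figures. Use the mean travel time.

1190 ft³/s

t̄ = (28.0 + 31.0 + 26.5 + 28.1 + 26.8) / 5 = 28.08 s
v_surface = L / t̄ = 161.5 / 28.08 = 5.751 ft/s
v_mean = 0.88 × 5.751 = 5.061 ft/s
Q = A × v_mean = 236 × 5.061 = 1194 ft³/s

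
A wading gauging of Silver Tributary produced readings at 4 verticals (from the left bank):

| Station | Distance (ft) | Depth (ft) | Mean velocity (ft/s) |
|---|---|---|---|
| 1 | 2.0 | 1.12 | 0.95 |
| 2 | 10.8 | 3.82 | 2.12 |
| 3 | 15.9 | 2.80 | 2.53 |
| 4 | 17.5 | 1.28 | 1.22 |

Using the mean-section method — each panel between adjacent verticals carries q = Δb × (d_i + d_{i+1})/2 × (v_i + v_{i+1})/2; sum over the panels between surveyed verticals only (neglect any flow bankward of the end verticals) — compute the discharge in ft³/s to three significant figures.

78.7 ft³/s

Panel 1-2: Δb = 8.8 ft, d̄ = (1.12+3.82)/2 = 2.47, v̄ = (0.95+2.12)/2 = 1.535 → q = 8.8×2.47×1.535 = 33.36 ft³/s
Panel 2-3: Δb = 5.1 ft, d̄ = (3.82+2.80)/2 = 3.31, v̄ = (2.12+2.53)/2 = 2.325 → q = 5.1×3.31×2.325 = 39.25 ft³/s
Panel 3-4: Δb = 1.6 ft, d̄ = (2.80+1.28)/2 = 2.04, v̄ = (2.53+1.22)/2 = 1.875 → q = 1.6×2.04×1.875 = 6.120 ft³/s
Q = Σ q = 78.73 ft³/s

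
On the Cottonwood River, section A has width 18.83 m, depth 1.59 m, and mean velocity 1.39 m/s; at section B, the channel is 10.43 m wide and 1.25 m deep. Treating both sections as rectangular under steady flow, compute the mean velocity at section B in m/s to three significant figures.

3.19 m/s

Q = A₁V₁ = (18.83×1.59) × 1.39 = 41.62 m³/s
A₂ = 10.43 × 1.25 = 13.04 m²
V₂ = Q/A₂ = 41.62/13.04 = 3.192 m/s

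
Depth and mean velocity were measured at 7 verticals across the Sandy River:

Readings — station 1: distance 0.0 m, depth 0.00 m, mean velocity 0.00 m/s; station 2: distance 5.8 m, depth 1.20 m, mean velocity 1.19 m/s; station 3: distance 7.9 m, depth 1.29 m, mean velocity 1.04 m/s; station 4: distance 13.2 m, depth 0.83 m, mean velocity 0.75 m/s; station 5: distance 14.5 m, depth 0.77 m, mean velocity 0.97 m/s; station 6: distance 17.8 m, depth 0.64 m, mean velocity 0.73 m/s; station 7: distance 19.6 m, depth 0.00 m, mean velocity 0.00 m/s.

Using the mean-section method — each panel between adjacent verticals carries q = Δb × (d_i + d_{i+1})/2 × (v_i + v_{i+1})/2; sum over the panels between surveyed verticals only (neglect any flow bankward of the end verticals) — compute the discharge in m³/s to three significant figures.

13.1 m³/s

Panel 1-2: Δb = 5.8 m, d̄ = (0.00+1.20)/2 = 0.6, v̄ = (0.00+1.19)/2 = 0.595 → q = 5.8×0.6×0.595 = 2.071 m³/s
Panel 2-3: Δb = 2.1 m, d̄ = (1.20+1.29)/2 = 1.245, v̄ = (1.19+1.04)/2 = 1.115 → q = 2.1×1.245×1.115 = 2.915 m³/s
Panel 3-4: Δb = 5.3 m, d̄ = (1.29+0.83)/2 = 1.06, v̄ = (1.04+0.75)/2 = 0.895 → q = 5.3×1.06×0.895 = 5.028 m³/s
Panel 4-5: Δb = 1.3 m, d̄ = (0.83+0.77)/2 = 0.8, v̄ = (0.75+0.97)/2 = 0.86 → q = 1.3×0.8×0.86 = 0.8944 m³/s
Panel 5-6: Δb = 3.3 m, d̄ = (0.77+0.64)/2 = 0.705, v̄ = (0.97+0.73)/2 = 0.85 → q = 3.3×0.705×0.85 = 1.978 m³/s
Panel 6-7: Δb = 1.8 m, d̄ = (0.64+0.00)/2 = 0.32, v̄ = (0.73+0.00)/2 = 0.365 → q = 1.8×0.32×0.365 = 0.2102 m³/s
Q = Σ q = 13.10 m³/s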